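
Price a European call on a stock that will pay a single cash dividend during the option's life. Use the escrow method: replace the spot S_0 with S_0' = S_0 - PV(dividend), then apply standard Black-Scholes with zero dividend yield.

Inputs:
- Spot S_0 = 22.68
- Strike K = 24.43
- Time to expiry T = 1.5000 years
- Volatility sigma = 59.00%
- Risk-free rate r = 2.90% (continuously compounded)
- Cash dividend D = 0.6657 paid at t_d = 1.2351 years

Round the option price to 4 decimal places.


Answer: Price = 5.7528

Derivation:
PV(D) = D * exp(-r * t_d) = 0.6657 * 0.96481597 = 0.64227799
S_0' = S_0 - PV(D) = 22.6800 - 0.64227799 = 22.03772201
d1 = (ln(S_0'/K) + (r + sigma^2/2)*T) / (sigma*sqrt(T)) = 0.27888027
d2 = d1 - sigma*sqrt(T) = -0.44371920
exp(-rT) = 0.95743255
N(d1) = 0.60983164; N(d2) = 0.32862280
C = S_0' * N(d1) - K * exp(-rT) * N(d2) = 22.03772201 * 0.60983164 - 24.4300 * 0.95743255 * 0.32862280 = 5.7528


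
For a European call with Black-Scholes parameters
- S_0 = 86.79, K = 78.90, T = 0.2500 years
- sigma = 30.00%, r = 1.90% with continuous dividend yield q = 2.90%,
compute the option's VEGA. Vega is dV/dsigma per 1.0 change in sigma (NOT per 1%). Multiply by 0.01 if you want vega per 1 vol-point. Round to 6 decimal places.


d1 = 0.6937345320; d2 = 0.5437345320
phi(d1) = 0.3136202770; exp(-qT) = 0.9927762179; exp(-rT) = 0.9952612634
Vega = S * exp(-qT) * phi(d1) * sqrt(T) = 86.7900 * 0.9927762179 * 0.3136202770 * 0.5000000000 = 13.511239

Answer: Vega = 13.511239


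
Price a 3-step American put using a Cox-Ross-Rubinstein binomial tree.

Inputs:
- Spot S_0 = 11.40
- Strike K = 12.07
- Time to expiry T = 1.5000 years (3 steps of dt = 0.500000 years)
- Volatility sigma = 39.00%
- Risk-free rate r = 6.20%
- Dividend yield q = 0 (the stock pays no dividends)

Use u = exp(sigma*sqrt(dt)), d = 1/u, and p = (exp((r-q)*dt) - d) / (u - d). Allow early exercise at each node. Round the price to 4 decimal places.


dt = T/N = 0.500000
u = exp(sigma*sqrt(dt)) = 1.317547; d = 1/u = 0.758986
p = (exp((r-q)*dt) - d) / (u - d) = 0.487860
Discount per step: exp(-r*dt) = 0.969476
Stock lattice S(k, i) with i counting down-moves:
  k=0: S(0,0) = 11.4000
  k=1: S(1,0) = 15.0200; S(1,1) = 8.6524
  k=2: S(2,0) = 19.7896; S(2,1) = 11.4000; S(2,2) = 6.5671
  k=3: S(3,0) = 26.0737; S(3,1) = 15.0200; S(3,2) = 8.6524; S(3,3) = 4.9843
Terminal payoffs V(N, i) = max(K - S_T, 0):
  V(3,0) = 0.000000; V(3,1) = 0.000000; V(3,2) = 3.417557; V(3,3) = 7.085673
Backward induction: V(k, i) = exp(-r*dt) * [p * V(k+1, i) + (1-p) * V(k+1, i+1)]; then take max(V_cont, immediate exercise) for American.
  V(2,0) = exp(-r*dt) * [p*0.000000 + (1-p)*0.000000] = 0.000000; exercise = 0.000000; V(2,0) = max -> 0.000000
  V(2,1) = exp(-r*dt) * [p*0.000000 + (1-p)*3.417557] = 1.696843; exercise = 0.670000; V(2,1) = max -> 1.696843
  V(2,2) = exp(-r*dt) * [p*3.417557 + (1-p)*7.085673] = 5.134485; exercise = 5.502915; V(2,2) = max -> 5.502915
  V(1,0) = exp(-r*dt) * [p*0.000000 + (1-p)*1.696843] = 0.842495; exercise = 0.000000; V(1,0) = max -> 0.842495
  V(1,1) = exp(-r*dt) * [p*1.696843 + (1-p)*5.502915] = 3.534791; exercise = 3.417557; V(1,1) = max -> 3.534791
  V(0,0) = exp(-r*dt) * [p*0.842495 + (1-p)*3.534791] = 2.153524; exercise = 0.670000; V(0,0) = max -> 2.153524

Answer: Price = V(0,0) = 2.1535


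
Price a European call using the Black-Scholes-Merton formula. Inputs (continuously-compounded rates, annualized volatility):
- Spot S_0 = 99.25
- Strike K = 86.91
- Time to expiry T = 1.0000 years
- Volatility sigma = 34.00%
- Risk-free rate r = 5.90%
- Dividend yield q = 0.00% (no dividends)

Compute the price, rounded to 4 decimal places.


Answer: Price = 22.7583

Derivation:
d1 = (ln(S/K) + (r - q + 0.5*sigma^2) * T) / (sigma * sqrt(T)) = 0.73402594
d2 = d1 - sigma * sqrt(T) = 0.39402594
exp(-rT) = 0.94270677; exp(-qT) = 1.00000000
C = S_0 * exp(-qT) * N(d1) - K * exp(-rT) * N(d2)
N(d1) = 0.76853354; N(d2) = 0.65321906
C = 99.2500 * 1.00000000 * 0.76853354 - 86.9100 * 0.94270677 * 0.65321906 = 22.7583


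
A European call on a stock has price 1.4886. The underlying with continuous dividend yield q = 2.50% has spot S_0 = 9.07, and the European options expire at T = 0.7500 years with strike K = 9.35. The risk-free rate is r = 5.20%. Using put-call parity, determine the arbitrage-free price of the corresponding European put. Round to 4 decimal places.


Answer: Put price = 1.5794

Derivation:
Put-call parity: C - P = S_0 * exp(-qT) - K * exp(-rT).
S_0 * exp(-qT) = 9.0700 * 0.98142469 = 8.90152192
K * exp(-rT) = 9.3500 * 0.96175071 = 8.99236913
P = C - S*exp(-qT) + K*exp(-rT)
P = 1.4886 - 8.90152192 + 8.99236913 = 1.5794


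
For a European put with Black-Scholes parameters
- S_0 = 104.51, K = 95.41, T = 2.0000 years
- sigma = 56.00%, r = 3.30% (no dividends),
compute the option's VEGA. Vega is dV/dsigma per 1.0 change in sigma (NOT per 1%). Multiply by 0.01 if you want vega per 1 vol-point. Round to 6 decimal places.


d1 = 0.5943477027; d2 = -0.1976118923
phi(d1) = 0.3343512710; exp(-qT) = 1.0000000000; exp(-rT) = 0.9361308643
Vega = S * exp(-qT) * phi(d1) * sqrt(T) = 104.5100 * 1.0000000000 * 0.3343512710 * 1.4142135624 = 49.416937

Answer: Vega = 49.416937


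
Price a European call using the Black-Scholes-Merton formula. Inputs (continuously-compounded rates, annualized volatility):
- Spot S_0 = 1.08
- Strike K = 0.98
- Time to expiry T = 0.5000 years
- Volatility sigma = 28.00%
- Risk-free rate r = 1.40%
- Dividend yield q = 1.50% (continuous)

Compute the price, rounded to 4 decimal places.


Answer: Price = 0.1394

Derivation:
d1 = (ln(S/K) + (r - q + 0.5*sigma^2) * T) / (sigma * sqrt(T)) = 0.58722061
d2 = d1 - sigma * sqrt(T) = 0.38923071
exp(-rT) = 0.99302444; exp(-qT) = 0.99252805
C = S_0 * exp(-qT) * N(d1) - K * exp(-rT) * N(d2)
N(d1) = 0.72147222; N(d2) = 0.65144726
C = 1.0800 * 0.99252805 * 0.72147222 - 0.9800 * 0.99302444 * 0.65144726 = 0.1394


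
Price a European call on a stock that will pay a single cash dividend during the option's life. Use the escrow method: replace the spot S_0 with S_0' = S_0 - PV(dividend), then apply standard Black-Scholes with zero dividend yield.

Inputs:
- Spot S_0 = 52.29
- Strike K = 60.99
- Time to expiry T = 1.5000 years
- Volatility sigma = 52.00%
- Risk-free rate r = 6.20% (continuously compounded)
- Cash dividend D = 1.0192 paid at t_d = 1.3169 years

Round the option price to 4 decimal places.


PV(D) = D * exp(-r * t_d) = 1.0192 * 0.92159649 = 0.93929114
S_0' = S_0 - PV(D) = 52.2900 - 0.93929114 = 51.35070886
d1 = (ln(S_0'/K) + (r + sigma^2/2)*T) / (sigma*sqrt(T)) = 0.19434004
d2 = d1 - sigma*sqrt(T) = -0.44252729
exp(-rT) = 0.91119350
N(d1) = 0.57704518; N(d2) = 0.32905384
C = S_0' * N(d1) - K * exp(-rT) * N(d2) = 51.35070886 * 0.57704518 - 60.9900 * 0.91119350 * 0.32905384 = 11.3449

Answer: Price = 11.3449


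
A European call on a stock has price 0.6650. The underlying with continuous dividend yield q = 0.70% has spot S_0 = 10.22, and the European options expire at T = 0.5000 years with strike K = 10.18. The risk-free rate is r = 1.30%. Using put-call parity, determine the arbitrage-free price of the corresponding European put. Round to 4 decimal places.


Put-call parity: C - P = S_0 * exp(-qT) - K * exp(-rT).
S_0 * exp(-qT) = 10.2200 * 0.99650612 = 10.18429252
K * exp(-rT) = 10.1800 * 0.99352108 = 10.11404459
P = C - S*exp(-qT) + K*exp(-rT)
P = 0.6650 - 10.18429252 + 10.11404459 = 0.5948

Answer: Put price = 0.5948


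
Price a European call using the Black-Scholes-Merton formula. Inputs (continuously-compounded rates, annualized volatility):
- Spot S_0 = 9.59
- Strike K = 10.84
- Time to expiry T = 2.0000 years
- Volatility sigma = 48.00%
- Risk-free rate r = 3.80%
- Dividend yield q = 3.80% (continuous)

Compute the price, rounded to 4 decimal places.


d1 = (ln(S/K) + (r - q + 0.5*sigma^2) * T) / (sigma * sqrt(T)) = 0.15891914
d2 = d1 - sigma * sqrt(T) = -0.51990336
exp(-rT) = 0.92681621; exp(-qT) = 0.92681621
C = S_0 * exp(-qT) * N(d1) - K * exp(-rT) * N(d2)
N(d1) = 0.56313371; N(d2) = 0.30156546
C = 9.5900 * 0.92681621 * 0.56313371 - 10.8400 * 0.92681621 * 0.30156546 = 1.9755

Answer: Price = 1.9755


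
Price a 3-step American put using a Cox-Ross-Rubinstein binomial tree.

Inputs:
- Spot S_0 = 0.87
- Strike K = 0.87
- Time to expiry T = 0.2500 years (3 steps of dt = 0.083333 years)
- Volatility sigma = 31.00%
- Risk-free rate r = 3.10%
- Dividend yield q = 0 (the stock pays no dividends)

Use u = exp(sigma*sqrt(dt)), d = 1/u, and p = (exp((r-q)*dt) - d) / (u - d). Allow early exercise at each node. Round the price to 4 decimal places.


dt = T/N = 0.083333
u = exp(sigma*sqrt(dt)) = 1.093616; d = 1/u = 0.914398
p = (exp((r-q)*dt) - d) / (u - d) = 0.492076
Discount per step: exp(-r*dt) = 0.997420
Stock lattice S(k, i) with i counting down-moves:
  k=0: S(0,0) = 0.8700
  k=1: S(1,0) = 0.9514; S(1,1) = 0.7955
  k=2: S(2,0) = 1.0405; S(2,1) = 0.8700; S(2,2) = 0.7274
  k=3: S(3,0) = 1.1379; S(3,1) = 0.9514; S(3,2) = 0.7955; S(3,3) = 0.6652
Terminal payoffs V(N, i) = max(K - S_T, 0):
  V(3,0) = 0.000000; V(3,1) = 0.000000; V(3,2) = 0.074474; V(3,3) = 0.204842
Backward induction: V(k, i) = exp(-r*dt) * [p * V(k+1, i) + (1-p) * V(k+1, i+1)]; then take max(V_cont, immediate exercise) for American.
  V(2,0) = exp(-r*dt) * [p*0.000000 + (1-p)*0.000000] = 0.000000; exercise = 0.000000; V(2,0) = max -> 0.000000
  V(2,1) = exp(-r*dt) * [p*0.000000 + (1-p)*0.074474] = 0.037729; exercise = 0.000000; V(2,1) = max -> 0.037729
  V(2,2) = exp(-r*dt) * [p*0.074474 + (1-p)*0.204842] = 0.140328; exercise = 0.142572; V(2,2) = max -> 0.142572
  V(1,0) = exp(-r*dt) * [p*0.000000 + (1-p)*0.037729] = 0.019114; exercise = 0.000000; V(1,0) = max -> 0.019114
  V(1,1) = exp(-r*dt) * [p*0.037729 + (1-p)*0.142572] = 0.090747; exercise = 0.074474; V(1,1) = max -> 0.090747
  V(0,0) = exp(-r*dt) * [p*0.019114 + (1-p)*0.090747] = 0.055355; exercise = 0.000000; V(0,0) = max -> 0.055355

Answer: Price = V(0,0) = 0.0554


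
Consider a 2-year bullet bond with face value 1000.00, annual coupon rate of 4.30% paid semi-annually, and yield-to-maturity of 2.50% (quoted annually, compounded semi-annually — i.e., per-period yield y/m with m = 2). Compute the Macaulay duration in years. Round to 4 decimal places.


Coupon per period c = face * coupon_rate / m = 21.500000
Periods per year m = 2; per-period yield y/m = 0.012500
Number of cashflows N = 4
Cashflows (t years, CF_t, discount factor 1/(1+y/m)^(m*t), PV):
  t = 0.5000: CF_t = 21.500000, DF = 0.987654, PV = 21.234568
  t = 1.0000: CF_t = 21.500000, DF = 0.975461, PV = 20.972413
  t = 1.5000: CF_t = 21.500000, DF = 0.963418, PV = 20.713494
  t = 2.0000: CF_t = 1021.500000, DF = 0.951524, PV = 971.982047
Price P = sum_t PV_t = 1034.902522
Macaulay numerator sum_t t * PV_t:
  t * PV_t at t = 0.5000: 10.617284
  t * PV_t at t = 1.0000: 20.972413
  t * PV_t at t = 1.5000: 31.070241
  t * PV_t at t = 2.0000: 1943.964094
Macaulay duration D = (sum_t t * PV_t) / P = 2006.624032 / 1034.902522 = 1.938950

Answer: Macaulay duration = 1.9389 years


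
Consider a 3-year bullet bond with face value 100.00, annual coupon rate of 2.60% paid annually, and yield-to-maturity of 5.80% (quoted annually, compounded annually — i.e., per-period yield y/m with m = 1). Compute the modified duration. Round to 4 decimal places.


Answer: Modified duration = 2.7607

Derivation:
Coupon per period c = face * coupon_rate / m = 2.600000
Periods per year m = 1; per-period yield y/m = 0.058000
Number of cashflows N = 3
Cashflows (t years, CF_t, discount factor 1/(1+y/m)^(m*t), PV):
  t = 1.0000: CF_t = 2.600000, DF = 0.945180, PV = 2.457467
  t = 2.0000: CF_t = 2.600000, DF = 0.893364, PV = 2.322748
  t = 3.0000: CF_t = 102.600000, DF = 0.844390, PV = 86.634397
Price P = sum_t PV_t = 91.414612
First compute Macaulay numerator sum_t t * PV_t:
  t * PV_t at t = 1.0000: 2.457467
  t * PV_t at t = 2.0000: 4.645495
  t * PV_t at t = 3.0000: 259.903191
Macaulay duration D = 267.006153 / 91.414612 = 2.920826
Modified duration = D / (1 + y/m) = 2.920826 / (1 + 0.058000) = 2.760705


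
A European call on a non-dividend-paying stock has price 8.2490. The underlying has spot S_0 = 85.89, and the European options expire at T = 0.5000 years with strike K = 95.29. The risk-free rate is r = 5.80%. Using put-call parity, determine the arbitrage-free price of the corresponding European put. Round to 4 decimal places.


Put-call parity: C - P = S_0 * exp(-qT) - K * exp(-rT).
S_0 * exp(-qT) = 85.8900 * 1.00000000 = 85.89000000
K * exp(-rT) = 95.2900 * 0.97141646 = 92.56627490
P = C - S*exp(-qT) + K*exp(-rT)
P = 8.2490 - 85.89000000 + 92.56627490 = 14.9253

Answer: Put price = 14.9253


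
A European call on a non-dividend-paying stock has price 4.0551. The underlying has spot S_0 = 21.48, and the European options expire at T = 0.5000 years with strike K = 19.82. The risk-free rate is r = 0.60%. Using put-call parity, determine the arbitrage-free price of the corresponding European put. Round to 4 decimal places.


Answer: Put price = 2.3357

Derivation:
Put-call parity: C - P = S_0 * exp(-qT) - K * exp(-rT).
S_0 * exp(-qT) = 21.4800 * 1.00000000 = 21.48000000
K * exp(-rT) = 19.8200 * 0.99700450 = 19.76062910
P = C - S*exp(-qT) + K*exp(-rT)
P = 4.0551 - 21.48000000 + 19.76062910 = 2.3357


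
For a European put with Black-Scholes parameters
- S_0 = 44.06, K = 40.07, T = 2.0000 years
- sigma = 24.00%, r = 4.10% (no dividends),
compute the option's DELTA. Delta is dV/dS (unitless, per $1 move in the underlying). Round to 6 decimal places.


Answer: Delta = -0.244791

Derivation:
d1 = 0.6909741893; d2 = 0.3515629343
phi(d1) = 0.3142202209; exp(-qT) = 1.0000000000; exp(-rT) = 0.9212719587
N(-d1) = 0.2447908807
Delta = -exp(-qT) * N(-d1) = -1.0000000000 * 0.2447908807 = -0.244791


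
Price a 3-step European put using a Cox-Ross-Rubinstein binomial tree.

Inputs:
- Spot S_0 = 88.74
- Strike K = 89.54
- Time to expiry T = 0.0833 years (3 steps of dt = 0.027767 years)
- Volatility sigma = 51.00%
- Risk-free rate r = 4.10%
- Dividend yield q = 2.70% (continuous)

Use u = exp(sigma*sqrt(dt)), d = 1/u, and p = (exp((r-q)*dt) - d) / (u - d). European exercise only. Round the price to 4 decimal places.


dt = T/N = 0.027767
u = exp(sigma*sqrt(dt)) = 1.088699; d = 1/u = 0.918528
p = (exp((r-q)*dt) - d) / (u - d) = 0.481052
Discount per step: exp(-r*dt) = 0.998862
Stock lattice S(k, i) with i counting down-moves:
  k=0: S(0,0) = 88.7400
  k=1: S(1,0) = 96.6111; S(1,1) = 81.5102
  k=2: S(2,0) = 105.1804; S(2,1) = 88.7400; S(2,2) = 74.8694
  k=3: S(3,0) = 114.5097; S(3,1) = 96.6111; S(3,2) = 81.5102; S(3,3) = 68.7696
Terminal payoffs V(N, i) = max(K - S_T, 0):
  V(3,0) = 0.000000; V(3,1) = 0.000000; V(3,2) = 8.029834; V(3,3) = 20.770402
Backward induction: V(k, i) = exp(-r*dt) * [p * V(k+1, i) + (1-p) * V(k+1, i+1)].
  V(2,0) = exp(-r*dt) * [p*0.000000 + (1-p)*0.000000] = 0.000000
  V(2,1) = exp(-r*dt) * [p*0.000000 + (1-p)*8.029834] = 4.162326
  V(2,2) = exp(-r*dt) * [p*8.029834 + (1-p)*20.770402] = 14.624870
  V(1,0) = exp(-r*dt) * [p*0.000000 + (1-p)*4.162326] = 2.157574
  V(1,1) = exp(-r*dt) * [p*4.162326 + (1-p)*14.624870] = 9.580930
  V(0,0) = exp(-r*dt) * [p*2.157574 + (1-p)*9.580930] = 6.003073

Answer: Price = V(0,0) = 6.0031


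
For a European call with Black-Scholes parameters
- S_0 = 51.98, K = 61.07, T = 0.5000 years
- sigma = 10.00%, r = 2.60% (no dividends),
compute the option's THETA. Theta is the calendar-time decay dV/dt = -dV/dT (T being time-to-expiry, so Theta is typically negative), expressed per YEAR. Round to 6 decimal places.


Answer: Theta = -0.201652

Derivation:
d1 = -2.0599677714; d2 = -2.1306784496
phi(d1) = 0.0478027484; exp(-qT) = 1.0000000000; exp(-rT) = 0.9870841350
Theta = -S*exp(-qT)*phi(d1)*sigma/(2*sqrt(T)) - r*K*exp(-rT)*N(d2) + q*S*exp(-qT)*N(d1)
N(d1) = 0.0197008110; N(d2) = 0.0165578208; sqrt(T) = 0.7071067812
Term 1 = -51.9800 * 1.0000000000 * 0.0478027484 * 0.1000 / (2 * 0.7071067812) = -0.1757009640
Term 2 = -0.0260 * 61.0700 * 0.9870841350 * 0.0165578208 = -0.0259512701
Term 3 = 0 (no dividend yield, q = 0)
Theta = -0.1757009640 + (-0.0259512701) + (0.0000000000) = -0.201652


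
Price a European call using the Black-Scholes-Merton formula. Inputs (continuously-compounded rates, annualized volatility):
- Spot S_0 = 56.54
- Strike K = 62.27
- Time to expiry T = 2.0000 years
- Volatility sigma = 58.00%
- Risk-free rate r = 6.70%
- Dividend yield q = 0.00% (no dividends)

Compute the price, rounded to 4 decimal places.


Answer: Price = 18.7219

Derivation:
d1 = (ln(S/K) + (r - q + 0.5*sigma^2) * T) / (sigma * sqrt(T)) = 0.45580174
d2 = d1 - sigma * sqrt(T) = -0.36444212
exp(-rT) = 0.87459006; exp(-qT) = 1.00000000
C = S_0 * exp(-qT) * N(d1) - K * exp(-rT) * N(d2)
N(d1) = 0.67573372; N(d2) = 0.35776394
C = 56.5400 * 1.00000000 * 0.67573372 - 62.2700 * 0.87459006 * 0.35776394 = 18.7219


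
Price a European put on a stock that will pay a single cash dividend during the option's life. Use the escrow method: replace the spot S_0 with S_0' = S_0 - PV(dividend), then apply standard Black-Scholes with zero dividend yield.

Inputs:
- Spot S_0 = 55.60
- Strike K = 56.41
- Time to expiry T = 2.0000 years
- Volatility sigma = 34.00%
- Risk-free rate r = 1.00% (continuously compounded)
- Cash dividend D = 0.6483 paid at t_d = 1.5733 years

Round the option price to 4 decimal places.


Answer: Price = 10.6402

Derivation:
PV(D) = D * exp(-r * t_d) = 0.6483 * 0.98439012 = 0.63818011
S_0' = S_0 - PV(D) = 55.6000 - 0.63818011 = 54.96181989
d1 = (ln(S_0'/K) + (r + sigma^2/2)*T) / (sigma*sqrt(T)) = 0.22792196
d2 = d1 - sigma*sqrt(T) = -0.25291065
exp(-rT) = 0.98019867
N(-d1) = 0.40985345; N(-d2) = 0.59983137
P = K * exp(-rT) * N(-d2) - S_0' * N(-d1) = 56.4100 * 0.98019867 * 0.59983137 - 54.96181989 * 0.40985345 = 10.6402


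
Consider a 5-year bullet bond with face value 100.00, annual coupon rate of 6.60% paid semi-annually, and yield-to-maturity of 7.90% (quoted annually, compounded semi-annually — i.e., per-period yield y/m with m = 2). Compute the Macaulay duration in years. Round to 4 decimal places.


Coupon per period c = face * coupon_rate / m = 3.300000
Periods per year m = 2; per-period yield y/m = 0.039500
Number of cashflows N = 10
Cashflows (t years, CF_t, discount factor 1/(1+y/m)^(m*t), PV):
  t = 0.5000: CF_t = 3.300000, DF = 0.962001, PV = 3.174603
  t = 1.0000: CF_t = 3.300000, DF = 0.925446, PV = 3.053971
  t = 1.5000: CF_t = 3.300000, DF = 0.890280, PV = 2.937923
  t = 2.0000: CF_t = 3.300000, DF = 0.856450, PV = 2.826285
  t = 2.5000: CF_t = 3.300000, DF = 0.823906, PV = 2.718889
  t = 3.0000: CF_t = 3.300000, DF = 0.792598, PV = 2.615574
  t = 3.5000: CF_t = 3.300000, DF = 0.762480, PV = 2.516185
  t = 4.0000: CF_t = 3.300000, DF = 0.733507, PV = 2.420572
  t = 4.5000: CF_t = 3.300000, DF = 0.705634, PV = 2.328593
  t = 5.0000: CF_t = 103.300000, DF = 0.678821, PV = 70.122176
Price P = sum_t PV_t = 94.714771
Macaulay numerator sum_t t * PV_t:
  t * PV_t at t = 0.5000: 1.587302
  t * PV_t at t = 1.0000: 3.053971
  t * PV_t at t = 1.5000: 4.406885
  t * PV_t at t = 2.0000: 5.652570
  t * PV_t at t = 2.5000: 6.797222
  t * PV_t at t = 3.0000: 7.846721
  t * PV_t at t = 3.5000: 8.806646
  t * PV_t at t = 4.0000: 9.682288
  t * PV_t at t = 4.5000: 10.478666
  t * PV_t at t = 5.0000: 350.610880
Macaulay duration D = (sum_t t * PV_t) / P = 408.923152 / 94.714771 = 4.317417

Answer: Macaulay duration = 4.3174 years


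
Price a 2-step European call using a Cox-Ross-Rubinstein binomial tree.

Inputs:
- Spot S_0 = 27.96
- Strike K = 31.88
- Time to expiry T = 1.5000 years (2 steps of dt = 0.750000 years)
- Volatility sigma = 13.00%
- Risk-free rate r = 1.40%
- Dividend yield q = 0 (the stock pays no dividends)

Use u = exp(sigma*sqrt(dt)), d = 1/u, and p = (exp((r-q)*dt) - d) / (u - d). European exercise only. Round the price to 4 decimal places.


Answer: Price = V(0,0) = 0.8273

Derivation:
dt = T/N = 0.750000
u = exp(sigma*sqrt(dt)) = 1.119165; d = 1/u = 0.893523
p = (exp((r-q)*dt) - d) / (u - d) = 0.518663
Discount per step: exp(-r*dt) = 0.989555
Stock lattice S(k, i) with i counting down-moves:
  k=0: S(0,0) = 27.9600
  k=1: S(1,0) = 31.2919; S(1,1) = 24.9829
  k=2: S(2,0) = 35.0208; S(2,1) = 27.9600; S(2,2) = 22.3228
Terminal payoffs V(N, i) = max(S_T - K, 0):
  V(2,0) = 3.140777; V(2,1) = 0.000000; V(2,2) = 0.000000
Backward induction: V(k, i) = exp(-r*dt) * [p * V(k+1, i) + (1-p) * V(k+1, i+1)].
  V(1,0) = exp(-r*dt) * [p*3.140777 + (1-p)*0.000000] = 1.611989
  V(1,1) = exp(-r*dt) * [p*0.000000 + (1-p)*0.000000] = 0.000000
  V(0,0) = exp(-r*dt) * [p*1.611989 + (1-p)*0.000000] = 0.827346


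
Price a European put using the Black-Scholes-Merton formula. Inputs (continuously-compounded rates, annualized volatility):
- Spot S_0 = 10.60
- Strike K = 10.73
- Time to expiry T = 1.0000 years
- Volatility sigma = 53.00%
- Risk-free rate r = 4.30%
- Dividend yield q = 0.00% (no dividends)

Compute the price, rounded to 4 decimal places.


Answer: Price = 2.0245

Derivation:
d1 = (ln(S/K) + (r - q + 0.5*sigma^2) * T) / (sigma * sqrt(T)) = 0.32313291
d2 = d1 - sigma * sqrt(T) = -0.20686709
exp(-rT) = 0.95791139; exp(-qT) = 1.00000000
P = K * exp(-rT) * N(-d2) - S_0 * exp(-qT) * N(-d1)
N(-d1) = 0.37329729; N(-d2) = 0.58194317
P = 10.7300 * 0.95791139 * 0.58194317 - 10.6000 * 1.00000000 * 0.37329729 = 2.0245


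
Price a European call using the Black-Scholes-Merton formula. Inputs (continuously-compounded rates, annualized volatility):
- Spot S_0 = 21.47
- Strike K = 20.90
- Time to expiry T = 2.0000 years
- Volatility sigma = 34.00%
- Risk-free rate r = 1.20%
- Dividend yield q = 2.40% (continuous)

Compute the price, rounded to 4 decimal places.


d1 = (ln(S/K) + (r - q + 0.5*sigma^2) * T) / (sigma * sqrt(T)) = 0.24646301
d2 = d1 - sigma * sqrt(T) = -0.23436960
exp(-rT) = 0.97628571; exp(-qT) = 0.95313379
C = S_0 * exp(-qT) * N(d1) - K * exp(-rT) * N(d2)
N(d1) = 0.59733808; N(d2) = 0.40734903
C = 21.4700 * 0.95313379 * 0.59733808 - 20.9000 * 0.97628571 * 0.40734903 = 3.9121

Answer: Price = 3.9121


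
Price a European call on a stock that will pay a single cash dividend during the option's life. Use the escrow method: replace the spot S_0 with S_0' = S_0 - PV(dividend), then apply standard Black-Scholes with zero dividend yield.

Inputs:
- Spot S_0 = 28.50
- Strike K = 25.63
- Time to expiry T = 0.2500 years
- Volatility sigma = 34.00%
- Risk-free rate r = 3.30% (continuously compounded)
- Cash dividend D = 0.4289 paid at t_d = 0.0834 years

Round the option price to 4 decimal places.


Answer: Price = 3.4375

Derivation:
PV(D) = D * exp(-r * t_d) = 0.4289 * 0.99725158 = 0.42772120
S_0' = S_0 - PV(D) = 28.5000 - 0.42772120 = 28.07227880
d1 = (ln(S_0'/K) + (r + sigma^2/2)*T) / (sigma*sqrt(T)) = 0.66893547
d2 = d1 - sigma*sqrt(T) = 0.49893547
exp(-rT) = 0.99178394
N(d1) = 0.74823168; N(d2) = 0.69108758
C = S_0' * N(d1) - K * exp(-rT) * N(d2) = 28.07227880 * 0.74823168 - 25.6300 * 0.99178394 * 0.69108758 = 3.4375


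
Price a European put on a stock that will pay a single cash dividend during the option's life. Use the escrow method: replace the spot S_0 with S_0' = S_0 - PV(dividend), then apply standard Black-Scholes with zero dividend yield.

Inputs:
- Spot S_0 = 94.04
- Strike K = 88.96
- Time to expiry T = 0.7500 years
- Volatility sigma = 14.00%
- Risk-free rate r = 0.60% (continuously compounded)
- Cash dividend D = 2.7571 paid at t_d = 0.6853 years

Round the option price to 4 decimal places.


PV(D) = D * exp(-r * t_d) = 2.7571 * 0.99589664 = 2.74578663
S_0' = S_0 - PV(D) = 94.0400 - 2.74578663 = 91.29421337
d1 = (ln(S_0'/K) + (r + sigma^2/2)*T) / (sigma*sqrt(T)) = 0.31136149
d2 = d1 - sigma*sqrt(T) = 0.19011794
exp(-rT) = 0.99551011
N(-d1) = 0.37776291; N(-d2) = 0.42460836
P = K * exp(-rT) * N(-d2) - S_0' * N(-d1) = 88.9600 * 0.99551011 * 0.42460836 - 91.29421337 * 0.37776291 = 3.1160

Answer: Price = 3.1160


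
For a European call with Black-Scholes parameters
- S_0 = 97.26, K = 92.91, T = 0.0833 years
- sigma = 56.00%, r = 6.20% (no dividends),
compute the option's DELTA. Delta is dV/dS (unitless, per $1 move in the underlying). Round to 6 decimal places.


d1 = 0.3958686414; d2 = 0.2342429009
phi(d1) = 0.3688760778; exp(-qT) = 1.0000000000; exp(-rT) = 0.9948487136
N(d1) = 0.6538990321
Delta = exp(-qT) * N(d1) = 1.0000000000 * 0.6538990321 = 0.653899

Answer: Delta = 0.653899


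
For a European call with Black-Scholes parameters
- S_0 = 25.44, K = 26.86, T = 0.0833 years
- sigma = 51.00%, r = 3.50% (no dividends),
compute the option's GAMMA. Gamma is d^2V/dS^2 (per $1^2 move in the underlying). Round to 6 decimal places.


d1 = -0.2755991931; d2 = -0.4227940639
phi(d1) = 0.3840755539; exp(-qT) = 1.0000000000; exp(-rT) = 0.9970887459
Gamma = exp(-qT) * phi(d1) / (S * sigma * sqrt(T)) = 1.0000000000 * 0.3840755539 / (25.4400 * 0.5100 * 0.2886173938) = 0.102567

Answer: Gamma = 0.102567


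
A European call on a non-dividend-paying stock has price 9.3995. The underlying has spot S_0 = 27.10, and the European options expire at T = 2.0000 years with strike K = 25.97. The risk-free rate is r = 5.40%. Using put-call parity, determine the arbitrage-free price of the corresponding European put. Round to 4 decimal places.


Put-call parity: C - P = S_0 * exp(-qT) - K * exp(-rT).
S_0 * exp(-qT) = 27.1000 * 1.00000000 = 27.10000000
K * exp(-rT) = 25.9700 * 0.89762760 = 23.31138868
P = C - S*exp(-qT) + K*exp(-rT)
P = 9.3995 - 27.10000000 + 23.31138868 = 5.6109

Answer: Put price = 5.6109


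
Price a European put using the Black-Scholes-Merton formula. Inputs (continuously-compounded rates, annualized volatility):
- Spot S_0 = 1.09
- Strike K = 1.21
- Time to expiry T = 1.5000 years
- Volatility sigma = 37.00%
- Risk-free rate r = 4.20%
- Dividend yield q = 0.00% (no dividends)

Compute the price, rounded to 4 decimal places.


Answer: Price = 0.2234

Derivation:
d1 = (ln(S/K) + (r - q + 0.5*sigma^2) * T) / (sigma * sqrt(T)) = 0.13512431
d2 = d1 - sigma * sqrt(T) = -0.31803130
exp(-rT) = 0.93894347; exp(-qT) = 1.00000000
P = K * exp(-rT) * N(-d2) - S_0 * exp(-qT) * N(-d1)
N(-d1) = 0.44625680; N(-d2) = 0.62476940
P = 1.2100 * 0.93894347 * 0.62476940 - 1.0900 * 1.00000000 * 0.44625680 = 0.2234


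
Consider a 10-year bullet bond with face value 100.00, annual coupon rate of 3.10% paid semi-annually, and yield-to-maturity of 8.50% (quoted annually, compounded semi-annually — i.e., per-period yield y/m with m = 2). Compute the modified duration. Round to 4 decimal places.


Answer: Modified duration = 7.9168

Derivation:
Coupon per period c = face * coupon_rate / m = 1.550000
Periods per year m = 2; per-period yield y/m = 0.042500
Number of cashflows N = 20
Cashflows (t years, CF_t, discount factor 1/(1+y/m)^(m*t), PV):
  t = 0.5000: CF_t = 1.550000, DF = 0.959233, PV = 1.486811
  t = 1.0000: CF_t = 1.550000, DF = 0.920127, PV = 1.426197
  t = 1.5000: CF_t = 1.550000, DF = 0.882616, PV = 1.368055
  t = 2.0000: CF_t = 1.550000, DF = 0.846634, PV = 1.312283
  t = 2.5000: CF_t = 1.550000, DF = 0.812119, PV = 1.258784
  t = 3.0000: CF_t = 1.550000, DF = 0.779011, PV = 1.207467
  t = 3.5000: CF_t = 1.550000, DF = 0.747253, PV = 1.158242
  t = 4.0000: CF_t = 1.550000, DF = 0.716789, PV = 1.111023
  t = 4.5000: CF_t = 1.550000, DF = 0.687568, PV = 1.065730
  t = 5.0000: CF_t = 1.550000, DF = 0.659537, PV = 1.022283
  t = 5.5000: CF_t = 1.550000, DF = 0.632650, PV = 0.980607
  t = 6.0000: CF_t = 1.550000, DF = 0.606858, PV = 0.940630
  t = 6.5000: CF_t = 1.550000, DF = 0.582118, PV = 0.902283
  t = 7.0000: CF_t = 1.550000, DF = 0.558387, PV = 0.865499
  t = 7.5000: CF_t = 1.550000, DF = 0.535623, PV = 0.830215
  t = 8.0000: CF_t = 1.550000, DF = 0.513787, PV = 0.796370
  t = 8.5000: CF_t = 1.550000, DF = 0.492841, PV = 0.763904
  t = 9.0000: CF_t = 1.550000, DF = 0.472749, PV = 0.732761
  t = 9.5000: CF_t = 1.550000, DF = 0.453477, PV = 0.702889
  t = 10.0000: CF_t = 101.550000, DF = 0.434989, PV = 44.173179
Price P = sum_t PV_t = 64.105212
First compute Macaulay numerator sum_t t * PV_t:
  t * PV_t at t = 0.5000: 0.743405
  t * PV_t at t = 1.0000: 1.426197
  t * PV_t at t = 1.5000: 2.052082
  t * PV_t at t = 2.0000: 2.624566
  t * PV_t at t = 2.5000: 3.146961
  t * PV_t at t = 3.0000: 3.622401
  t * PV_t at t = 3.5000: 4.053846
  t * PV_t at t = 4.0000: 4.444093
  t * PV_t at t = 4.5000: 4.795784
  t * PV_t at t = 5.0000: 5.111414
  t * PV_t at t = 5.5000: 5.393339
  t * PV_t at t = 6.0000: 5.643781
  t * PV_t at t = 6.5000: 5.864841
  t * PV_t at t = 7.0000: 6.058496
  t * PV_t at t = 7.5000: 6.226615
  t * PV_t at t = 8.0000: 6.370957
  t * PV_t at t = 8.5000: 6.493181
  t * PV_t at t = 9.0000: 6.594852
  t * PV_t at t = 9.5000: 6.677442
  t * PV_t at t = 10.0000: 441.731790
Macaulay duration D = 529.076045 / 64.105212 = 8.253245
Modified duration = D / (1 + y/m) = 8.253245 / (1 + 0.042500) = 7.916782


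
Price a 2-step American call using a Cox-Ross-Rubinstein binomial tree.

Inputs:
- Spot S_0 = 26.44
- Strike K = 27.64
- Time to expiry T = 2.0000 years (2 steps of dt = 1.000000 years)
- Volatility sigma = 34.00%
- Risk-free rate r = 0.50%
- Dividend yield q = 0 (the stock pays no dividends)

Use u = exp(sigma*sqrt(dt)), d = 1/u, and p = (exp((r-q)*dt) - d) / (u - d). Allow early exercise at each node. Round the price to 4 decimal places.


Answer: Price = V(0,0) = 4.3497

Derivation:
dt = T/N = 1.000000
u = exp(sigma*sqrt(dt)) = 1.404948; d = 1/u = 0.711770
p = (exp((r-q)*dt) - d) / (u - d) = 0.423041
Discount per step: exp(-r*dt) = 0.995012
Stock lattice S(k, i) with i counting down-moves:
  k=0: S(0,0) = 26.4400
  k=1: S(1,0) = 37.1468; S(1,1) = 18.8192
  k=2: S(2,0) = 52.1893; S(2,1) = 26.4400; S(2,2) = 13.3950
Terminal payoffs V(N, i) = max(S_T - K, 0):
  V(2,0) = 24.549327; V(2,1) = 0.000000; V(2,2) = 0.000000
Backward induction: V(k, i) = exp(-r*dt) * [p * V(k+1, i) + (1-p) * V(k+1, i+1)]; then take max(V_cont, immediate exercise) for American.
  V(1,0) = exp(-r*dt) * [p*24.549327 + (1-p)*0.000000] = 10.333567; exercise = 9.506814; V(1,0) = max -> 10.333567
  V(1,1) = exp(-r*dt) * [p*0.000000 + (1-p)*0.000000] = 0.000000; exercise = 0.000000; V(1,1) = max -> 0.000000
  V(0,0) = exp(-r*dt) * [p*10.333567 + (1-p)*0.000000] = 4.349717; exercise = 0.000000; V(0,0) = max -> 4.349717


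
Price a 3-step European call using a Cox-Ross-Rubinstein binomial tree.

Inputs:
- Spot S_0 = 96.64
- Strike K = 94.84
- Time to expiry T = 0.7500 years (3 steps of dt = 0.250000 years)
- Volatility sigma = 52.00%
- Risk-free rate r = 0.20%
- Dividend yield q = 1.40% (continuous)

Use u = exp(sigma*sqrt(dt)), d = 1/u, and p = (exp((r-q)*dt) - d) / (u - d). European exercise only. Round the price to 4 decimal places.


dt = T/N = 0.250000
u = exp(sigma*sqrt(dt)) = 1.296930; d = 1/u = 0.771052
p = (exp((r-q)*dt) - d) / (u - d) = 0.429668
Discount per step: exp(-r*dt) = 0.999500
Stock lattice S(k, i) with i counting down-moves:
  k=0: S(0,0) = 96.6400
  k=1: S(1,0) = 125.3353; S(1,1) = 74.5144
  k=2: S(2,0) = 162.5512; S(2,1) = 96.6400; S(2,2) = 57.4545
  k=3: S(3,0) = 210.8175; S(3,1) = 125.3353; S(3,2) = 74.5144; S(3,3) = 44.3004
Terminal payoffs V(N, i) = max(S_T - K, 0):
  V(3,0) = 115.977480; V(3,1) = 30.495324; V(3,2) = 0.000000; V(3,3) = 0.000000
Backward induction: V(k, i) = exp(-r*dt) * [p * V(k+1, i) + (1-p) * V(k+1, i+1)].
  V(2,0) = exp(-r*dt) * [p*115.977480 + (1-p)*30.495324] = 67.190626
  V(2,1) = exp(-r*dt) * [p*30.495324 + (1-p)*0.000000] = 13.096300
  V(2,2) = exp(-r*dt) * [p*0.000000 + (1-p)*0.000000] = 0.000000
  V(1,0) = exp(-r*dt) * [p*67.190626 + (1-p)*13.096300] = 36.320710
  V(1,1) = exp(-r*dt) * [p*13.096300 + (1-p)*0.000000] = 5.624242
  V(0,0) = exp(-r*dt) * [p*36.320710 + (1-p)*5.624242] = 18.804113

Answer: Price = V(0,0) = 18.8041


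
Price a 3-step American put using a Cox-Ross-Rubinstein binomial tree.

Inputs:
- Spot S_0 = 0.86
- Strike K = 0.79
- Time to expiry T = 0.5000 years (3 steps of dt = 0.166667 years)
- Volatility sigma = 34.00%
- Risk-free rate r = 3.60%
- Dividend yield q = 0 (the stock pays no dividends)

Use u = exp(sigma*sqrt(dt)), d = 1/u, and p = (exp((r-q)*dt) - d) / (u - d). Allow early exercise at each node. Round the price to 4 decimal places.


dt = T/N = 0.166667
u = exp(sigma*sqrt(dt)) = 1.148899; d = 1/u = 0.870398
p = (exp((r-q)*dt) - d) / (u - d) = 0.486963
Discount per step: exp(-r*dt) = 0.994018
Stock lattice S(k, i) with i counting down-moves:
  k=0: S(0,0) = 0.8600
  k=1: S(1,0) = 0.9881; S(1,1) = 0.7485
  k=2: S(2,0) = 1.1352; S(2,1) = 0.8600; S(2,2) = 0.6515
  k=3: S(3,0) = 1.3042; S(3,1) = 0.9881; S(3,2) = 0.7485; S(3,3) = 0.5671
Terminal payoffs V(N, i) = max(K - S_T, 0):
  V(3,0) = 0.000000; V(3,1) = 0.000000; V(3,2) = 0.041458; V(3,3) = 0.222909
Backward induction: V(k, i) = exp(-r*dt) * [p * V(k+1, i) + (1-p) * V(k+1, i+1)]; then take max(V_cont, immediate exercise) for American.
  V(2,0) = exp(-r*dt) * [p*0.000000 + (1-p)*0.000000] = 0.000000; exercise = 0.000000; V(2,0) = max -> 0.000000
  V(2,1) = exp(-r*dt) * [p*0.000000 + (1-p)*0.041458] = 0.021142; exercise = 0.000000; V(2,1) = max -> 0.021142
  V(2,2) = exp(-r*dt) * [p*0.041458 + (1-p)*0.222909] = 0.133744; exercise = 0.138470; V(2,2) = max -> 0.138470
  V(1,0) = exp(-r*dt) * [p*0.000000 + (1-p)*0.021142] = 0.010782; exercise = 0.000000; V(1,0) = max -> 0.010782
  V(1,1) = exp(-r*dt) * [p*0.021142 + (1-p)*0.138470] = 0.080849; exercise = 0.041458; V(1,1) = max -> 0.080849
  V(0,0) = exp(-r*dt) * [p*0.010782 + (1-p)*0.080849] = 0.046449; exercise = 0.000000; V(0,0) = max -> 0.046449

Answer: Price = V(0,0) = 0.0464


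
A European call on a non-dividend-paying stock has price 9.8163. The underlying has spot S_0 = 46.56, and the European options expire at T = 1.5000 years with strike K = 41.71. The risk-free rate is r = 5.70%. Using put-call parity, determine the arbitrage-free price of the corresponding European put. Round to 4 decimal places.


Answer: Put price = 1.5483

Derivation:
Put-call parity: C - P = S_0 * exp(-qT) - K * exp(-rT).
S_0 * exp(-qT) = 46.5600 * 1.00000000 = 46.56000000
K * exp(-rT) = 41.7100 * 0.91805314 = 38.29199660
P = C - S*exp(-qT) + K*exp(-rT)
P = 9.8163 - 46.56000000 + 38.29199660 = 1.5483


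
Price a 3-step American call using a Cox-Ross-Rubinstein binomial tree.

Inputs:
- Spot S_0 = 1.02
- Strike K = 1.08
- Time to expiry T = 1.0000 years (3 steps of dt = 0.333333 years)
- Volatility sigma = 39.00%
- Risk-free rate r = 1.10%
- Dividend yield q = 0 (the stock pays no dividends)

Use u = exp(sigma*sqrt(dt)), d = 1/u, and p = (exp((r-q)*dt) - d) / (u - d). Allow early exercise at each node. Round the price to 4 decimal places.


dt = T/N = 0.333333
u = exp(sigma*sqrt(dt)) = 1.252531; d = 1/u = 0.798383
p = (exp((r-q)*dt) - d) / (u - d) = 0.452034
Discount per step: exp(-r*dt) = 0.996340
Stock lattice S(k, i) with i counting down-moves:
  k=0: S(0,0) = 1.0200
  k=1: S(1,0) = 1.2776; S(1,1) = 0.8144
  k=2: S(2,0) = 1.6002; S(2,1) = 1.0200; S(2,2) = 0.6502
  k=3: S(3,0) = 2.0043; S(3,1) = 1.2776; S(3,2) = 0.8144; S(3,3) = 0.5191
Terminal payoffs V(N, i) = max(S_T - K, 0):
  V(3,0) = 0.924315; V(3,1) = 0.197582; V(3,2) = 0.000000; V(3,3) = 0.000000
Backward induction: V(k, i) = exp(-r*dt) * [p * V(k+1, i) + (1-p) * V(k+1, i+1)]; then take max(V_cont, immediate exercise) for American.
  V(2,0) = exp(-r*dt) * [p*0.924315 + (1-p)*0.197582] = 0.524164; exercise = 0.520212; V(2,0) = max -> 0.524164
  V(2,1) = exp(-r*dt) * [p*0.197582 + (1-p)*0.000000] = 0.088987; exercise = 0.000000; V(2,1) = max -> 0.088987
  V(2,2) = exp(-r*dt) * [p*0.000000 + (1-p)*0.000000] = 0.000000; exercise = 0.000000; V(2,2) = max -> 0.000000
  V(1,0) = exp(-r*dt) * [p*0.524164 + (1-p)*0.088987] = 0.284656; exercise = 0.197582; V(1,0) = max -> 0.284656
  V(1,1) = exp(-r*dt) * [p*0.088987 + (1-p)*0.000000] = 0.040078; exercise = 0.000000; V(1,1) = max -> 0.040078
  V(0,0) = exp(-r*dt) * [p*0.284656 + (1-p)*0.040078] = 0.150084; exercise = 0.000000; V(0,0) = max -> 0.150084

Answer: Price = V(0,0) = 0.1501


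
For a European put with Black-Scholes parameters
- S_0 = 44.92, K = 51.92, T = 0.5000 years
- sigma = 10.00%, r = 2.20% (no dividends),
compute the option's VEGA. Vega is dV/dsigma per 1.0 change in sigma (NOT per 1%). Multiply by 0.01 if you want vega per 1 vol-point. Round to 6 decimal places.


d1 = -1.8571585794; d2 = -1.9278692576
phi(d1) = 0.0711149620; exp(-qT) = 1.0000000000; exp(-rT) = 0.9890602788
Vega = S * exp(-qT) * phi(d1) * sqrt(T) = 44.9200 * 1.0000000000 * 0.0711149620 * 0.7071067812 = 2.258841

Answer: Vega = 2.258841


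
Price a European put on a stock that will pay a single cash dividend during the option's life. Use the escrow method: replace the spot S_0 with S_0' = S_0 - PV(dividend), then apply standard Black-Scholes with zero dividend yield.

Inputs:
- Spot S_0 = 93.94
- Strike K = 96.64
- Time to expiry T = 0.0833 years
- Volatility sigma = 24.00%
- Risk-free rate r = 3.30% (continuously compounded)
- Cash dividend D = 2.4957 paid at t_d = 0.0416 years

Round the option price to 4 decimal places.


PV(D) = D * exp(-r * t_d) = 2.4957 * 0.99862814 = 2.49227625
S_0' = S_0 - PV(D) = 93.9400 - 2.49227625 = 91.44772375
d1 = (ln(S_0'/K) + (r + sigma^2/2)*T) / (sigma*sqrt(T)) = -0.72294832
d2 = d1 - sigma*sqrt(T) = -0.79221649
exp(-rT) = 0.99725487
N(-d1) = 0.76514418; N(-d2) = 0.78588277
P = K * exp(-rT) * N(-d2) - S_0' * N(-d1) = 96.6400 * 0.99725487 * 0.78588277 - 91.44772375 * 0.76514418 = 5.7685

Answer: Price = 5.7685


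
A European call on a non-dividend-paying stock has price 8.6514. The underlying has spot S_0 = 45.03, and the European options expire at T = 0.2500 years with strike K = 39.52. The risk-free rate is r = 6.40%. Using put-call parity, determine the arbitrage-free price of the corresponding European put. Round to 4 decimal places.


Put-call parity: C - P = S_0 * exp(-qT) - K * exp(-rT).
S_0 * exp(-qT) = 45.0300 * 1.00000000 = 45.03000000
K * exp(-rT) = 39.5200 * 0.98412732 = 38.89271169
P = C - S*exp(-qT) + K*exp(-rT)
P = 8.6514 - 45.03000000 + 38.89271169 = 2.5141

Answer: Put price = 2.5141


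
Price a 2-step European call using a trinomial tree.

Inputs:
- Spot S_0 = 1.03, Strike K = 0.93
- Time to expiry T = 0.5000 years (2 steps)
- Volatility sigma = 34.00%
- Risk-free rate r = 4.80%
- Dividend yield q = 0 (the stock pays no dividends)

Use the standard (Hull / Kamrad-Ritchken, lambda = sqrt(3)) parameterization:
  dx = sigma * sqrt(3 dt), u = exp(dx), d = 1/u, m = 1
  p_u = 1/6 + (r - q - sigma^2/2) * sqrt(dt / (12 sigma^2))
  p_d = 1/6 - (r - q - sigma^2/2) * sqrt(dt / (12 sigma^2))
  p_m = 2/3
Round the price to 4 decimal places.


Answer: Price = V(0,0) = 0.1684

Derivation:
dt = T/N = 0.250000; dx = sigma*sqrt(3*dt) = 0.294449
u = exp(dx) = 1.342386; d = 1/u = 0.744942
p_u = 0.162506, p_m = 0.666667, p_d = 0.170827
Discount per step: exp(-r*dt) = 0.988072
Stock lattice S(k, j) with j the centered position index:
  k=0: S(0,+0) = 1.0300
  k=1: S(1,-1) = 0.7673; S(1,+0) = 1.0300; S(1,+1) = 1.3827
  k=2: S(2,-2) = 0.5716; S(2,-1) = 0.7673; S(2,+0) = 1.0300; S(2,+1) = 1.3827; S(2,+2) = 1.8561
Terminal payoffs V(N, j) = max(S_T - K, 0):
  V(2,-2) = 0.000000; V(2,-1) = 0.000000; V(2,+0) = 0.100000; V(2,+1) = 0.452658; V(2,+2) = 0.926060
Backward induction: V(k, j) = exp(-r*dt) * [p_u * V(k+1, j+1) + p_m * V(k+1, j) + p_d * V(k+1, j-1)]
  V(1,-1) = exp(-r*dt) * [p_u*0.100000 + p_m*0.000000 + p_d*0.000000] = 0.016057
  V(1,+0) = exp(-r*dt) * [p_u*0.452658 + p_m*0.100000 + p_d*0.000000] = 0.138554
  V(1,+1) = exp(-r*dt) * [p_u*0.926060 + p_m*0.452658 + p_d*0.100000] = 0.463747
  V(0,+0) = exp(-r*dt) * [p_u*0.463747 + p_m*0.138554 + p_d*0.016057] = 0.168440


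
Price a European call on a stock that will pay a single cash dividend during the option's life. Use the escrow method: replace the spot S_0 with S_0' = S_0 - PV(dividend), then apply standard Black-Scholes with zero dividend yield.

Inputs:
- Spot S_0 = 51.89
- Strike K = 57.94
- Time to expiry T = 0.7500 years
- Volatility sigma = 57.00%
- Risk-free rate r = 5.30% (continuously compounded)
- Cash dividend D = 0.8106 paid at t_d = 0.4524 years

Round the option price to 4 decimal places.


PV(D) = D * exp(-r * t_d) = 0.8106 * 0.97630797 = 0.79139524
S_0' = S_0 - PV(D) = 51.8900 - 0.79139524 = 51.09860476
d1 = (ln(S_0'/K) + (r + sigma^2/2)*T) / (sigma*sqrt(T)) = 0.07280022
d2 = d1 - sigma*sqrt(T) = -0.42083426
exp(-rT) = 0.96102967
N(d1) = 0.52901745; N(d2) = 0.33693806
C = S_0' * N(d1) - K * exp(-rT) * N(d2) = 51.09860476 * 0.52901745 - 57.9400 * 0.96102967 * 0.33693806 = 8.2706

Answer: Price = 8.2706
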